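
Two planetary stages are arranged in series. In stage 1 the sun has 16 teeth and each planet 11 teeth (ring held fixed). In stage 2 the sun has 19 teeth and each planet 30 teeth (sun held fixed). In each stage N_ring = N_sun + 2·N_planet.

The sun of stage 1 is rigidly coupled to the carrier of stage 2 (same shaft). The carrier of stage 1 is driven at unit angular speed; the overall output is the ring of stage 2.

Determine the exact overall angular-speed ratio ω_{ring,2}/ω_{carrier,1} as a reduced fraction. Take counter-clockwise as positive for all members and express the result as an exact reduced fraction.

1323/316

Stage 1: N_ring = 16 + 2·11 = 38
Stage 1: 16(ω_s−ω_c) = −38(ω_r−ω_c),  ω_r=0, ω_c=1
Stage 1: ω_s = 1 − (38/16)(0−1) = 27/8
  ⇒ ω_s¹/ω_c¹ = 27/8
Stage 2: N_ring = 19 + 2·30 = 79
Stage 2: 19(ω_s−ω_c) = −79(ω_r−ω_c),  ω_s=0, ω_c=1
Stage 2: ω_r = 1 − (19/79)(0−1) = 98/79
  ⇒ ω_r²/ω_c² = 98/79
Coupling ω_c² = ω_s¹ ⇒ overall = 27/8 × 98/79 = 1323/316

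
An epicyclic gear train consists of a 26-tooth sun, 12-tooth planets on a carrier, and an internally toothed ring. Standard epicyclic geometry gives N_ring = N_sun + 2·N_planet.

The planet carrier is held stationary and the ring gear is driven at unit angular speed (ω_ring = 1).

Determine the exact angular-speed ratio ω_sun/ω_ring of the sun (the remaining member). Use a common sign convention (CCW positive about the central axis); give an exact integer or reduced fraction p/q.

N_ring = 26 + 2·12 = 50
26(ω_s−ω_c) = −50(ω_r−ω_c),  ω_c=0, ω_r=1
ω_s = 0 − (50/26)(1−0) = -25/13
ω_s/ω_r = -25/13

-25/13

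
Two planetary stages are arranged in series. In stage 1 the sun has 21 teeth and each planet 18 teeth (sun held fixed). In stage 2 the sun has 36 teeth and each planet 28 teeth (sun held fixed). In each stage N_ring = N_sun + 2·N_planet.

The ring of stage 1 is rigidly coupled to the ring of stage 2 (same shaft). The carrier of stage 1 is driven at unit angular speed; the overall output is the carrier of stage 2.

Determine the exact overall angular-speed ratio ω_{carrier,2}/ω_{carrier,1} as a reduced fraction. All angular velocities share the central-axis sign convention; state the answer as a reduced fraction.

Stage 1: N_ring = 21 + 2·18 = 57
Stage 1: 21(ω_s−ω_c) = −57(ω_r−ω_c),  ω_s=0, ω_c=1
Stage 1: ω_r = 1 − (21/57)(0−1) = 26/19
  ⇒ ω_r¹/ω_c¹ = 26/19
Stage 2: N_ring = 36 + 2·28 = 92
Stage 2: 36(ω_s−ω_c) = −92(ω_r−ω_c),  ω_s=0, ω_r=1
Stage 2: 36(0−ω_c) = −92(1−ω_c)  ⇒  128ω_c = 92  ⇒  ω_c = 23/32
  ⇒ ω_c²/ω_r² = 23/32
Coupling ω_r² = ω_r¹ ⇒ overall = 26/19 × 23/32 = 299/304

299/304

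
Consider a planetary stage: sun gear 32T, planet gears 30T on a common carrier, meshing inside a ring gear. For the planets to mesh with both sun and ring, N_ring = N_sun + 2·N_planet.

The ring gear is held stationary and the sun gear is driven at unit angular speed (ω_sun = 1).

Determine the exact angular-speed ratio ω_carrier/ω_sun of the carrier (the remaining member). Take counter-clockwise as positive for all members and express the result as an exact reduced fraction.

8/31

N_ring = 32 + 2·30 = 92
32(ω_s−ω_c) = −92(ω_r−ω_c),  ω_r=0, ω_s=1
32(1−ω_c) = −92(0−ω_c)  ⇒  124ω_c = 32  ⇒  ω_c = 8/31
ω_c/ω_s = 8/31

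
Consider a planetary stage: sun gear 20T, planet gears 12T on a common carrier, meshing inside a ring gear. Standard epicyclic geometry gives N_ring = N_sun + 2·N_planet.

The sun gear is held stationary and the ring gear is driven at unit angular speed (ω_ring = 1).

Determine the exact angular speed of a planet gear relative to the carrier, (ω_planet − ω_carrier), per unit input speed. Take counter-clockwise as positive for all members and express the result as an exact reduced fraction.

N_ring = 20 + 2·12 = 44
20(ω_s−ω_c) = −44(ω_r−ω_c),  ω_s=0, ω_r=1
20(0−ω_c) = −44(1−ω_c)  ⇒  64ω_c = 44  ⇒  ω_c = 11/16
sun–planet: 20·(0−11/16) = −12·(ω_p−ω_c)  ⇒  ω_p−ω_c = −(20/12)·(-11/16) = 55/48

55/48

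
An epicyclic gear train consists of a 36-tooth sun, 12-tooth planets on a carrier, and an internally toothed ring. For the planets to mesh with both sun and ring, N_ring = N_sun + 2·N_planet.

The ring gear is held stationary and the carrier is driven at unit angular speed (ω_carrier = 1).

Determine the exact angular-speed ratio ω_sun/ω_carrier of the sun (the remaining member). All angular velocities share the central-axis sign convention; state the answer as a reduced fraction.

8/3

N_ring = 36 + 2·12 = 60
36(ω_s−ω_c) = −60(ω_r−ω_c),  ω_r=0, ω_c=1
ω_s = 1 − (60/36)(0−1) = 8/3
ω_s/ω_c = 8/3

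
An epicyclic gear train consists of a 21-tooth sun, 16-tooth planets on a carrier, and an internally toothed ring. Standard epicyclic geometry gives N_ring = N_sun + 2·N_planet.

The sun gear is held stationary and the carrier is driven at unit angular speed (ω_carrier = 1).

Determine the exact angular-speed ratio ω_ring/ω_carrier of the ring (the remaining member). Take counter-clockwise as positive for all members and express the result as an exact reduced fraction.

74/53

N_ring = 21 + 2·16 = 53
21(ω_s−ω_c) = −53(ω_r−ω_c),  ω_s=0, ω_c=1
ω_r = 1 − (21/53)(0−1) = 74/53
ω_r/ω_c = 74/53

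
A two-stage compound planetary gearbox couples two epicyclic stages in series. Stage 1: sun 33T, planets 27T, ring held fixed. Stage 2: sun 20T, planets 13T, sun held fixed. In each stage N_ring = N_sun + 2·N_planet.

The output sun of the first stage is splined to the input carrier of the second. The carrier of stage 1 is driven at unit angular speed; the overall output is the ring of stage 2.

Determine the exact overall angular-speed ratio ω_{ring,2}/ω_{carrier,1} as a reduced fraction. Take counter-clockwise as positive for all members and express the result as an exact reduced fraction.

120/23

Stage 1: N_ring = 33 + 2·27 = 87
Stage 1: 33(ω_s−ω_c) = −87(ω_r−ω_c),  ω_r=0, ω_c=1
Stage 1: ω_s = 1 − (87/33)(0−1) = 40/11
  ⇒ ω_s¹/ω_c¹ = 40/11
Stage 2: N_ring = 20 + 2·13 = 46
Stage 2: 20(ω_s−ω_c) = −46(ω_r−ω_c),  ω_s=0, ω_c=1
Stage 2: ω_r = 1 − (20/46)(0−1) = 33/23
  ⇒ ω_r²/ω_c² = 33/23
Coupling ω_c² = ω_s¹ ⇒ overall = 40/11 × 33/23 = 120/23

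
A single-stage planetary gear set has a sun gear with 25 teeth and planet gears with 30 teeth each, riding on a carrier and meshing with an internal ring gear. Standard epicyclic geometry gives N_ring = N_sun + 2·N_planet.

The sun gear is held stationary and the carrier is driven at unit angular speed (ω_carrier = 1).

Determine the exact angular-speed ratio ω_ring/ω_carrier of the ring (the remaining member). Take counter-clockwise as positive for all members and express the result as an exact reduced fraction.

22/17

N_ring = 25 + 2·30 = 85
25(ω_s−ω_c) = −85(ω_r−ω_c),  ω_s=0, ω_c=1
ω_r = 1 − (25/85)(0−1) = 22/17
ω_r/ω_c = 22/17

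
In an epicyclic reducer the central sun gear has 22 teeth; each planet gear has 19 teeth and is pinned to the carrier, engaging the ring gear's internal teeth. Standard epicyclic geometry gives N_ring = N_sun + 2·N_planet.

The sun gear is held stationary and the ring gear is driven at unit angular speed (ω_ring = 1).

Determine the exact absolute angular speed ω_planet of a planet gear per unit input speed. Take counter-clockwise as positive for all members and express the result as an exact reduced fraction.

N_ring = 22 + 2·19 = 60
22(ω_s−ω_c) = −60(ω_r−ω_c),  ω_s=0, ω_r=1
22(0−ω_c) = −60(1−ω_c)  ⇒  82ω_c = 60  ⇒  ω_c = 30/41
sun–planet: 22·(0−30/41) = −19·(ω_p−ω_c)  ⇒  ω_p−ω_c = −(22/19)·(-30/41) = 660/779
ω_p = 30/41 + 660/779 = 30/19

30/19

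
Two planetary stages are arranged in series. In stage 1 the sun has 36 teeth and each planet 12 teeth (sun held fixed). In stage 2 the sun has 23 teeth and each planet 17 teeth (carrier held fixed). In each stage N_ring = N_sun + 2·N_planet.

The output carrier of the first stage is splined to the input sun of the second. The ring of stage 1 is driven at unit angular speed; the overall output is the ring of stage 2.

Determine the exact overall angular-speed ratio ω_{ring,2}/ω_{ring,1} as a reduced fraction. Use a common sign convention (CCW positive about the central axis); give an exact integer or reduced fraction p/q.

-115/456

Stage 1: N_ring = 36 + 2·12 = 60
Stage 1: 36(ω_s−ω_c) = −60(ω_r−ω_c),  ω_s=0, ω_r=1
Stage 1: 36(0−ω_c) = −60(1−ω_c)  ⇒  96ω_c = 60  ⇒  ω_c = 5/8
  ⇒ ω_c¹/ω_r¹ = 5/8
Stage 2: N_ring = 23 + 2·17 = 57
Stage 2: 23(ω_s−ω_c) = −57(ω_r−ω_c),  ω_c=0, ω_s=1
Stage 2: ω_r = 0 − (23/57)(1−0) = -23/57
  ⇒ ω_r²/ω_s² = -23/57
Coupling ω_s² = ω_c¹ ⇒ overall = 5/8 × -23/57 = -115/456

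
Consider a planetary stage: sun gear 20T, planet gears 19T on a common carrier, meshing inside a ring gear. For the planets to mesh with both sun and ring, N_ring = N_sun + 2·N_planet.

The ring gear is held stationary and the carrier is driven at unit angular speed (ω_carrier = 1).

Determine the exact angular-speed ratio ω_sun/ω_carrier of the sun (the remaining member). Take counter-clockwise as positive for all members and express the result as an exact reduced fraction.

N_ring = 20 + 2·19 = 58
20(ω_s−ω_c) = −58(ω_r−ω_c),  ω_r=0, ω_c=1
ω_s = 1 − (58/20)(0−1) = 39/10
ω_s/ω_c = 39/10

39/10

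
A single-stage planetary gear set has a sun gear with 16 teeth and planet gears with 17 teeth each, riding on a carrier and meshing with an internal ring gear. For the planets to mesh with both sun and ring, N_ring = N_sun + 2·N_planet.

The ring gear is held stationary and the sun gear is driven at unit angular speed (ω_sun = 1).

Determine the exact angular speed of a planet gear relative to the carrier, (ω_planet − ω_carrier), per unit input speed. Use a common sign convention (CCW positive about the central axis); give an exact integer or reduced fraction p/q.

N_ring = 16 + 2·17 = 50
16(ω_s−ω_c) = −50(ω_r−ω_c),  ω_r=0, ω_s=1
16(1−ω_c) = −50(0−ω_c)  ⇒  66ω_c = 16  ⇒  ω_c = 8/33
sun–planet: 16·(1−8/33) = −17·(ω_p−ω_c)  ⇒  ω_p−ω_c = −(16/17)·(25/33) = -400/561

-400/561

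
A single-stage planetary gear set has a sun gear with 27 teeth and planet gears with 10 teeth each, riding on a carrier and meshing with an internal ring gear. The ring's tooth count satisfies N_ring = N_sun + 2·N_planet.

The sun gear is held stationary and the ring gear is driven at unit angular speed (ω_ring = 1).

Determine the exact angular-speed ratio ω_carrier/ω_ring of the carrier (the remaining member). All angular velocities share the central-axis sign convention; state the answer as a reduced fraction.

47/74

N_ring = 27 + 2·10 = 47
27(ω_s−ω_c) = −47(ω_r−ω_c),  ω_s=0, ω_r=1
27(0−ω_c) = −47(1−ω_c)  ⇒  74ω_c = 47  ⇒  ω_c = 47/74
ω_c/ω_r = 47/74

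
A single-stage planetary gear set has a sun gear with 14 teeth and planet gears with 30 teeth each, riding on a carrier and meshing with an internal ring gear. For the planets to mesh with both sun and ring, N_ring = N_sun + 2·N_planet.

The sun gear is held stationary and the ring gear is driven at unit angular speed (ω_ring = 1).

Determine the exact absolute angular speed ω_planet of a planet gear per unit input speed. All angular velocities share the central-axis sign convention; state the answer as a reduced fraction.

37/30

N_ring = 14 + 2·30 = 74
14(ω_s−ω_c) = −74(ω_r−ω_c),  ω_s=0, ω_r=1
14(0−ω_c) = −74(1−ω_c)  ⇒  88ω_c = 74  ⇒  ω_c = 37/44
sun–planet: 14·(0−37/44) = −30·(ω_p−ω_c)  ⇒  ω_p−ω_c = −(14/30)·(-37/44) = 259/660
ω_p = 37/44 + 259/660 = 37/30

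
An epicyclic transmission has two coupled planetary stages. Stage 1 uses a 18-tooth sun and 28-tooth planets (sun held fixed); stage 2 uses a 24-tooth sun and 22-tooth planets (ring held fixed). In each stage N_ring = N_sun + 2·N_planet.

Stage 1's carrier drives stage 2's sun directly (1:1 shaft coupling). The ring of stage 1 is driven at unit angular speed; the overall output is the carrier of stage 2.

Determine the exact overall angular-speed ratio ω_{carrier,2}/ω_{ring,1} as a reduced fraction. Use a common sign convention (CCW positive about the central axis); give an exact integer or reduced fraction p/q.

111/529

Stage 1: N_ring = 18 + 2·28 = 74
Stage 1: 18(ω_s−ω_c) = −74(ω_r−ω_c),  ω_s=0, ω_r=1
Stage 1: 18(0−ω_c) = −74(1−ω_c)  ⇒  92ω_c = 74  ⇒  ω_c = 37/46
  ⇒ ω_c¹/ω_r¹ = 37/46
Stage 2: N_ring = 24 + 2·22 = 68
Stage 2: 24(ω_s−ω_c) = −68(ω_r−ω_c),  ω_r=0, ω_s=1
Stage 2: 24(1−ω_c) = −68(0−ω_c)  ⇒  92ω_c = 24  ⇒  ω_c = 6/23
  ⇒ ω_c²/ω_s² = 6/23
Coupling ω_s² = ω_c¹ ⇒ overall = 37/46 × 6/23 = 111/529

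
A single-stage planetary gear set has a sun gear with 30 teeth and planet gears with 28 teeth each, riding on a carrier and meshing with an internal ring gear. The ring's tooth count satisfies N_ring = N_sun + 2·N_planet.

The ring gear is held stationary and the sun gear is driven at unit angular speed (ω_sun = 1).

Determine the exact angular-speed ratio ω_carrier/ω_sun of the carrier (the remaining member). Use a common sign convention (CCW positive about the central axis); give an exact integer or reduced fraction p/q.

15/58

N_ring = 30 + 2·28 = 86
30(ω_s−ω_c) = −86(ω_r−ω_c),  ω_r=0, ω_s=1
30(1−ω_c) = −86(0−ω_c)  ⇒  116ω_c = 30  ⇒  ω_c = 15/58
ω_c/ω_s = 15/58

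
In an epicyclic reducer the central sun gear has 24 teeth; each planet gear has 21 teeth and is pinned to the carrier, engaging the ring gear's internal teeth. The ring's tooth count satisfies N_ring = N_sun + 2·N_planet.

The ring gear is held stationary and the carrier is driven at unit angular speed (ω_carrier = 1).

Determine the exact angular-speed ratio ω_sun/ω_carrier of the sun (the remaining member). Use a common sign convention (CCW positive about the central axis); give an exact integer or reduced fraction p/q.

15/4

N_ring = 24 + 2·21 = 66
24(ω_s−ω_c) = −66(ω_r−ω_c),  ω_r=0, ω_c=1
ω_s = 1 − (66/24)(0−1) = 15/4
ω_s/ω_c = 15/4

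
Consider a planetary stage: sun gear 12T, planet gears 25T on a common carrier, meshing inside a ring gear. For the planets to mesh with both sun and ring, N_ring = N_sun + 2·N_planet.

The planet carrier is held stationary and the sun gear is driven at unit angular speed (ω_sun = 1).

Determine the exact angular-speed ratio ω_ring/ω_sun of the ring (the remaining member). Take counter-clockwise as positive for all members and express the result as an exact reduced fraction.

N_ring = 12 + 2·25 = 62
12(ω_s−ω_c) = −62(ω_r−ω_c),  ω_c=0, ω_s=1
ω_r = 0 − (12/62)(1−0) = -6/31
ω_r/ω_s = -6/31

-6/31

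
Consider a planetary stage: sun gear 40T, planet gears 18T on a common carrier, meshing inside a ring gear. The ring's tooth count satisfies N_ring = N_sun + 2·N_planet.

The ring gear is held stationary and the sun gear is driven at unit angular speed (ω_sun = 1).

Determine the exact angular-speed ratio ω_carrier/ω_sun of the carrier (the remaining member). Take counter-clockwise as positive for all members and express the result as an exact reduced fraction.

N_ring = 40 + 2·18 = 76
40(ω_s−ω_c) = −76(ω_r−ω_c),  ω_r=0, ω_s=1
40(1−ω_c) = −76(0−ω_c)  ⇒  116ω_c = 40  ⇒  ω_c = 10/29
ω_c/ω_s = 10/29

10/29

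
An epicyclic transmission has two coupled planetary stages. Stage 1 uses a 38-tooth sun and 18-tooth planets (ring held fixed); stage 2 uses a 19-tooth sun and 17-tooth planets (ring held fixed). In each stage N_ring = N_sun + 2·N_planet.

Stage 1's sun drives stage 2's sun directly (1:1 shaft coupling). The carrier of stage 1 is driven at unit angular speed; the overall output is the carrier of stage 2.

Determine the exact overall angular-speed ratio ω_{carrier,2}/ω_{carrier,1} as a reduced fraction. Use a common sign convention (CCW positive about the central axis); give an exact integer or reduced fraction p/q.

Stage 1: N_ring = 38 + 2·18 = 74
Stage 1: 38(ω_s−ω_c) = −74(ω_r−ω_c),  ω_r=0, ω_c=1
Stage 1: ω_s = 1 − (74/38)(0−1) = 56/19
  ⇒ ω_s¹/ω_c¹ = 56/19
Stage 2: N_ring = 19 + 2·17 = 53
Stage 2: 19(ω_s−ω_c) = −53(ω_r−ω_c),  ω_r=0, ω_s=1
Stage 2: 19(1−ω_c) = −53(0−ω_c)  ⇒  72ω_c = 19  ⇒  ω_c = 19/72
  ⇒ ω_c²/ω_s² = 19/72
Coupling ω_s² = ω_s¹ ⇒ overall = 56/19 × 19/72 = 7/9

7/9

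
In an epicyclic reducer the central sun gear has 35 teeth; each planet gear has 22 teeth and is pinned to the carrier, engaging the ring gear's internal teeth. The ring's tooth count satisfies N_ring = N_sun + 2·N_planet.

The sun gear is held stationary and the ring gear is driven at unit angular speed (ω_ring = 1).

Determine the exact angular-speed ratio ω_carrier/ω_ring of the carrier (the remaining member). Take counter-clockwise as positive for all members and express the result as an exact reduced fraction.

79/114

N_ring = 35 + 2·22 = 79
35(ω_s−ω_c) = −79(ω_r−ω_c),  ω_s=0, ω_r=1
35(0−ω_c) = −79(1−ω_c)  ⇒  114ω_c = 79  ⇒  ω_c = 79/114
ω_c/ω_r = 79/114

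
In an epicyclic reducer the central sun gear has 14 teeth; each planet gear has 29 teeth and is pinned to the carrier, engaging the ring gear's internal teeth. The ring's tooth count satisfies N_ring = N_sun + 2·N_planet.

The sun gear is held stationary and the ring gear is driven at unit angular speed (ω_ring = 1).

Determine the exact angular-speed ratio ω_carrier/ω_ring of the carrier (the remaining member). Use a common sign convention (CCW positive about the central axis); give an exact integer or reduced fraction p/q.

N_ring = 14 + 2·29 = 72
14(ω_s−ω_c) = −72(ω_r−ω_c),  ω_s=0, ω_r=1
14(0−ω_c) = −72(1−ω_c)  ⇒  86ω_c = 72  ⇒  ω_c = 36/43
ω_c/ω_r = 36/43

36/43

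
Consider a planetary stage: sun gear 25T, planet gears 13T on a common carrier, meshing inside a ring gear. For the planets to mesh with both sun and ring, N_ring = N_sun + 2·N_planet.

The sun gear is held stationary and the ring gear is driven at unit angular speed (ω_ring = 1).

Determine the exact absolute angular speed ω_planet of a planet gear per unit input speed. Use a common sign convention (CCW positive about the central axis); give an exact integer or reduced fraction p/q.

51/26

N_ring = 25 + 2·13 = 51
25(ω_s−ω_c) = −51(ω_r−ω_c),  ω_s=0, ω_r=1
25(0−ω_c) = −51(1−ω_c)  ⇒  76ω_c = 51  ⇒  ω_c = 51/76
sun–planet: 25·(0−51/76) = −13·(ω_p−ω_c)  ⇒  ω_p−ω_c = −(25/13)·(-51/76) = 1275/988
ω_p = 51/76 + 1275/988 = 51/26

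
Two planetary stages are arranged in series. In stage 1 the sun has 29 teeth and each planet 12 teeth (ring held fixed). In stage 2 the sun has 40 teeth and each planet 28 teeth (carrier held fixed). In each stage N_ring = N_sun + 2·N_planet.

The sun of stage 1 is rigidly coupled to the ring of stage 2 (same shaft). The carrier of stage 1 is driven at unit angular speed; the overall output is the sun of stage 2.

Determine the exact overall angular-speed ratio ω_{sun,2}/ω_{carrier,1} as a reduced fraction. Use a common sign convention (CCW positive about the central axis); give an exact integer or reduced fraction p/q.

Stage 1: N_ring = 29 + 2·12 = 53
Stage 1: 29(ω_s−ω_c) = −53(ω_r−ω_c),  ω_r=0, ω_c=1
Stage 1: ω_s = 1 − (53/29)(0−1) = 82/29
  ⇒ ω_s¹/ω_c¹ = 82/29
Stage 2: N_ring = 40 + 2·28 = 96
Stage 2: 40(ω_s−ω_c) = −96(ω_r−ω_c),  ω_c=0, ω_r=1
Stage 2: ω_s = 0 − (96/40)(1−0) = -12/5
  ⇒ ω_s²/ω_r² = -12/5
Coupling ω_r² = ω_s¹ ⇒ overall = 82/29 × -12/5 = -984/145

-984/145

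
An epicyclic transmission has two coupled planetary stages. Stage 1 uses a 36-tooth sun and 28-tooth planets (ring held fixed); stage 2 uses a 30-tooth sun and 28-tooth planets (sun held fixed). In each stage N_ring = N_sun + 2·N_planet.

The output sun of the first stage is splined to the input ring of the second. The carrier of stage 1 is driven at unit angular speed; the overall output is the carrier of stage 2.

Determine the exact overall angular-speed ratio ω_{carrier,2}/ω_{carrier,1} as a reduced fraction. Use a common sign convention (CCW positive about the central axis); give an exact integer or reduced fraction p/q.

Stage 1: N_ring = 36 + 2·28 = 92
Stage 1: 36(ω_s−ω_c) = −92(ω_r−ω_c),  ω_r=0, ω_c=1
Stage 1: ω_s = 1 − (92/36)(0−1) = 32/9
  ⇒ ω_s¹/ω_c¹ = 32/9
Stage 2: N_ring = 30 + 2·28 = 86
Stage 2: 30(ω_s−ω_c) = −86(ω_r−ω_c),  ω_s=0, ω_r=1
Stage 2: 30(0−ω_c) = −86(1−ω_c)  ⇒  116ω_c = 86  ⇒  ω_c = 43/58
  ⇒ ω_c²/ω_r² = 43/58
Coupling ω_r² = ω_s¹ ⇒ overall = 32/9 × 43/58 = 688/261

688/261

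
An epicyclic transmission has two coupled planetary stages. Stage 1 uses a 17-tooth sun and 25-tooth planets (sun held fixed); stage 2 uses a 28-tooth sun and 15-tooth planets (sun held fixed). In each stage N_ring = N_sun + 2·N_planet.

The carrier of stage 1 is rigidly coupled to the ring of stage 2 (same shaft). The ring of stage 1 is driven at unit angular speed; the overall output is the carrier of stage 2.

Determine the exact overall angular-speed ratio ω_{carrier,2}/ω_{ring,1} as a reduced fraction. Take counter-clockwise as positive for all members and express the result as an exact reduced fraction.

1943/3612

Stage 1: N_ring = 17 + 2·25 = 67
Stage 1: 17(ω_s−ω_c) = −67(ω_r−ω_c),  ω_s=0, ω_r=1
Stage 1: 17(0−ω_c) = −67(1−ω_c)  ⇒  84ω_c = 67  ⇒  ω_c = 67/84
  ⇒ ω_c¹/ω_r¹ = 67/84
Stage 2: N_ring = 28 + 2·15 = 58
Stage 2: 28(ω_s−ω_c) = −58(ω_r−ω_c),  ω_s=0, ω_r=1
Stage 2: 28(0−ω_c) = −58(1−ω_c)  ⇒  86ω_c = 58  ⇒  ω_c = 29/43
  ⇒ ω_c²/ω_r² = 29/43
Coupling ω_r² = ω_c¹ ⇒ overall = 67/84 × 29/43 = 1943/3612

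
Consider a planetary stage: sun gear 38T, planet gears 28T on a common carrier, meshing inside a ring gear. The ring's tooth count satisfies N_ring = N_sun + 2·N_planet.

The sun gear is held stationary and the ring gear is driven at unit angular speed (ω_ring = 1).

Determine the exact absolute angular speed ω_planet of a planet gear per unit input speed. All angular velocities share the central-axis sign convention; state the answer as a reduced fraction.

N_ring = 38 + 2·28 = 94
38(ω_s−ω_c) = −94(ω_r−ω_c),  ω_s=0, ω_r=1
38(0−ω_c) = −94(1−ω_c)  ⇒  132ω_c = 94  ⇒  ω_c = 47/66
sun–planet: 38·(0−47/66) = −28·(ω_p−ω_c)  ⇒  ω_p−ω_c = −(38/28)·(-47/66) = 893/924
ω_p = 47/66 + 893/924 = 47/28

47/28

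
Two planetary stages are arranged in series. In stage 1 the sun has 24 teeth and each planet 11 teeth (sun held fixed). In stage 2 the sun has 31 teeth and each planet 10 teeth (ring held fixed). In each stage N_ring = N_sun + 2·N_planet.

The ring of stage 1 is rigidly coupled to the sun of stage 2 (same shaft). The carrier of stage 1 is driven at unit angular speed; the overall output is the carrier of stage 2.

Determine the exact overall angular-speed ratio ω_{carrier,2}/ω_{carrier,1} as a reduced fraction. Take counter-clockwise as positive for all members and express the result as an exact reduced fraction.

1085/1886

Stage 1: N_ring = 24 + 2·11 = 46
Stage 1: 24(ω_s−ω_c) = −46(ω_r−ω_c),  ω_s=0, ω_c=1
Stage 1: ω_r = 1 − (24/46)(0−1) = 35/23
  ⇒ ω_r¹/ω_c¹ = 35/23
Stage 2: N_ring = 31 + 2·10 = 51
Stage 2: 31(ω_s−ω_c) = −51(ω_r−ω_c),  ω_r=0, ω_s=1
Stage 2: 31(1−ω_c) = −51(0−ω_c)  ⇒  82ω_c = 31  ⇒  ω_c = 31/82
  ⇒ ω_c²/ω_s² = 31/82
Coupling ω_s² = ω_r¹ ⇒ overall = 35/23 × 31/82 = 1085/1886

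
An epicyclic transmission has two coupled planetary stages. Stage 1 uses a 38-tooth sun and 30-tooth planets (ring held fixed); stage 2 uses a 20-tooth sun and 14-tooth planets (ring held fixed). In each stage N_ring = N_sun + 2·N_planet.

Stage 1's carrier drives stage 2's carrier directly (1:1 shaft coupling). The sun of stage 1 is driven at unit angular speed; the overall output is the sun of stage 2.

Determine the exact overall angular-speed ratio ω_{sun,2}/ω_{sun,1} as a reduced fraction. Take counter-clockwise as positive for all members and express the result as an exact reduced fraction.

Stage 1: N_ring = 38 + 2·30 = 98
Stage 1: 38(ω_s−ω_c) = −98(ω_r−ω_c),  ω_r=0, ω_s=1
Stage 1: 38(1−ω_c) = −98(0−ω_c)  ⇒  136ω_c = 38  ⇒  ω_c = 19/68
  ⇒ ω_c¹/ω_s¹ = 19/68
Stage 2: N_ring = 20 + 2·14 = 48
Stage 2: 20(ω_s−ω_c) = −48(ω_r−ω_c),  ω_r=0, ω_c=1
Stage 2: ω_s = 1 − (48/20)(0−1) = 17/5
  ⇒ ω_s²/ω_c² = 17/5
Coupling ω_c² = ω_c¹ ⇒ overall = 19/68 × 17/5 = 19/20

19/20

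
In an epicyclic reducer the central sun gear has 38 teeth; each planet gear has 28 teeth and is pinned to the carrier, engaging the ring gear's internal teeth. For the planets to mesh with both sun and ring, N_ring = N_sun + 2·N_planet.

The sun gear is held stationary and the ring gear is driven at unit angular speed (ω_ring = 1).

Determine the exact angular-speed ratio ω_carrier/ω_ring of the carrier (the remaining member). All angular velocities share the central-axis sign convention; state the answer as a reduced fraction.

47/66

N_ring = 38 + 2·28 = 94
38(ω_s−ω_c) = −94(ω_r−ω_c),  ω_s=0, ω_r=1
38(0−ω_c) = −94(1−ω_c)  ⇒  132ω_c = 94  ⇒  ω_c = 47/66
ω_c/ω_r = 47/66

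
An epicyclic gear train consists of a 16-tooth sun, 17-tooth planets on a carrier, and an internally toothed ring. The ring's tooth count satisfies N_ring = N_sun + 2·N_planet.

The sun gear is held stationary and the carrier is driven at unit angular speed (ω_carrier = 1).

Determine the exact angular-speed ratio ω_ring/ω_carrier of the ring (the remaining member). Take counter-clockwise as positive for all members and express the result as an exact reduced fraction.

N_ring = 16 + 2·17 = 50
16(ω_s−ω_c) = −50(ω_r−ω_c),  ω_s=0, ω_c=1
ω_r = 1 − (16/50)(0−1) = 33/25
ω_r/ω_c = 33/25

33/25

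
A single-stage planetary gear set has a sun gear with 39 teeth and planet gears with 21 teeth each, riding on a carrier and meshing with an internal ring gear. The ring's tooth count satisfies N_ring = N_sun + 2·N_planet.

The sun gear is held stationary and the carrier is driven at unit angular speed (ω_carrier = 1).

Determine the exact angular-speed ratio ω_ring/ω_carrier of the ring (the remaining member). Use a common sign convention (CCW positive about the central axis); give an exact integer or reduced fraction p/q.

N_ring = 39 + 2·21 = 81
39(ω_s−ω_c) = −81(ω_r−ω_c),  ω_s=0, ω_c=1
ω_r = 1 − (39/81)(0−1) = 40/27
ω_r/ω_c = 40/27

40/27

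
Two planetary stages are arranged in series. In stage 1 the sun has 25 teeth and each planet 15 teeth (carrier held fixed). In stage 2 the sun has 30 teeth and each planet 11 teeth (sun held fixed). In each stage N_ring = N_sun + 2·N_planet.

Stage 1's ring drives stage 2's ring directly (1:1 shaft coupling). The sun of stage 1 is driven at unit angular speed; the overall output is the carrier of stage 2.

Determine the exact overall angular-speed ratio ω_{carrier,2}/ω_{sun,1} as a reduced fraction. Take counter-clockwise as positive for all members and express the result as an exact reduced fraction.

-130/451

Stage 1: N_ring = 25 + 2·15 = 55
Stage 1: 25(ω_s−ω_c) = −55(ω_r−ω_c),  ω_c=0, ω_s=1
Stage 1: ω_r = 0 − (25/55)(1−0) = -5/11
  ⇒ ω_r¹/ω_s¹ = -5/11
Stage 2: N_ring = 30 + 2·11 = 52
Stage 2: 30(ω_s−ω_c) = −52(ω_r−ω_c),  ω_s=0, ω_r=1
Stage 2: 30(0−ω_c) = −52(1−ω_c)  ⇒  82ω_c = 52  ⇒  ω_c = 26/41
  ⇒ ω_c²/ω_r² = 26/41
Coupling ω_r² = ω_r¹ ⇒ overall = -5/11 × 26/41 = -130/451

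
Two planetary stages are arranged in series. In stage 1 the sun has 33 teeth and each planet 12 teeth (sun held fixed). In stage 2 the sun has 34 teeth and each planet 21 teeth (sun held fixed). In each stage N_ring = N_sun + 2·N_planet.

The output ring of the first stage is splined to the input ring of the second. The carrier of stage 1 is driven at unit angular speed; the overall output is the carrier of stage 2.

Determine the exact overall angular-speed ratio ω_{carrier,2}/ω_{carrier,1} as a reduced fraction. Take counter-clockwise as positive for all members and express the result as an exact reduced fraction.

Stage 1: N_ring = 33 + 2·12 = 57
Stage 1: 33(ω_s−ω_c) = −57(ω_r−ω_c),  ω_s=0, ω_c=1
Stage 1: ω_r = 1 − (33/57)(0−1) = 30/19
  ⇒ ω_r¹/ω_c¹ = 30/19
Stage 2: N_ring = 34 + 2·21 = 76
Stage 2: 34(ω_s−ω_c) = −76(ω_r−ω_c),  ω_s=0, ω_r=1
Stage 2: 34(0−ω_c) = −76(1−ω_c)  ⇒  110ω_c = 76  ⇒  ω_c = 38/55
  ⇒ ω_c²/ω_r² = 38/55
Coupling ω_r² = ω_r¹ ⇒ overall = 30/19 × 38/55 = 12/11

12/11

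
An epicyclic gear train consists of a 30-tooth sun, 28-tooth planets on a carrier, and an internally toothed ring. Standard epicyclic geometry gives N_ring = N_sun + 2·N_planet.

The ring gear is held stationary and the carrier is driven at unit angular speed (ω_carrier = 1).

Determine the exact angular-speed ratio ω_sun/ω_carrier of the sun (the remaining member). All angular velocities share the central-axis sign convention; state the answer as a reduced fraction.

58/15

N_ring = 30 + 2·28 = 86
30(ω_s−ω_c) = −86(ω_r−ω_c),  ω_r=0, ω_c=1
ω_s = 1 − (86/30)(0−1) = 58/15
ω_s/ω_c = 58/15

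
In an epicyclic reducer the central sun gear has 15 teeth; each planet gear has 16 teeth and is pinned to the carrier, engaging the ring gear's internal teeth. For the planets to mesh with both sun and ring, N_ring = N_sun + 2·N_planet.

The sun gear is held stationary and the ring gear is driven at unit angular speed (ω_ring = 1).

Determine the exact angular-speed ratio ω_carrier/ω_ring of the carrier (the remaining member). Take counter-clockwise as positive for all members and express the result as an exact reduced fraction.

47/62

N_ring = 15 + 2·16 = 47
15(ω_s−ω_c) = −47(ω_r−ω_c),  ω_s=0, ω_r=1
15(0−ω_c) = −47(1−ω_c)  ⇒  62ω_c = 47  ⇒  ω_c = 47/62
ω_c/ω_r = 47/62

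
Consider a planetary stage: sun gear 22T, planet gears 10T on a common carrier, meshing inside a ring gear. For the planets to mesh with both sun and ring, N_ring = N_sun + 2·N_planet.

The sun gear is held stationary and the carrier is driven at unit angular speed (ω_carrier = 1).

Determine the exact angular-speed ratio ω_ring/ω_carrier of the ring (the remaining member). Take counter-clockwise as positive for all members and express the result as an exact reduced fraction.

N_ring = 22 + 2·10 = 42
22(ω_s−ω_c) = −42(ω_r−ω_c),  ω_s=0, ω_c=1
ω_r = 1 − (22/42)(0−1) = 32/21
ω_r/ω_c = 32/21

32/21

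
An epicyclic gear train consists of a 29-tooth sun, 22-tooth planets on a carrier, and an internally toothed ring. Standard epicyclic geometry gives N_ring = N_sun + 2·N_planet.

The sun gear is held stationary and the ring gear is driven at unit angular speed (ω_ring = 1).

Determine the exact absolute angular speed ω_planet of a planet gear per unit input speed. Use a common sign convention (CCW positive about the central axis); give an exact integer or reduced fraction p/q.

N_ring = 29 + 2·22 = 73
29(ω_s−ω_c) = −73(ω_r−ω_c),  ω_s=0, ω_r=1
29(0−ω_c) = −73(1−ω_c)  ⇒  102ω_c = 73  ⇒  ω_c = 73/102
sun–planet: 29·(0−73/102) = −22·(ω_p−ω_c)  ⇒  ω_p−ω_c = −(29/22)·(-73/102) = 2117/2244
ω_p = 73/102 + 2117/2244 = 73/44

73/44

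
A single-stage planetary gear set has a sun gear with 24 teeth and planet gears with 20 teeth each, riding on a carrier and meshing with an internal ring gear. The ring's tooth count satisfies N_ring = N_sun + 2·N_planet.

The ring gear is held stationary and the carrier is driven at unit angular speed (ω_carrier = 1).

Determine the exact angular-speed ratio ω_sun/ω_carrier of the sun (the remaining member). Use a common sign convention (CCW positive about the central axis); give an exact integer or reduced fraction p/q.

11/3

N_ring = 24 + 2·20 = 64
24(ω_s−ω_c) = −64(ω_r−ω_c),  ω_r=0, ω_c=1
ω_s = 1 − (64/24)(0−1) = 11/3
ω_s/ω_c = 11/3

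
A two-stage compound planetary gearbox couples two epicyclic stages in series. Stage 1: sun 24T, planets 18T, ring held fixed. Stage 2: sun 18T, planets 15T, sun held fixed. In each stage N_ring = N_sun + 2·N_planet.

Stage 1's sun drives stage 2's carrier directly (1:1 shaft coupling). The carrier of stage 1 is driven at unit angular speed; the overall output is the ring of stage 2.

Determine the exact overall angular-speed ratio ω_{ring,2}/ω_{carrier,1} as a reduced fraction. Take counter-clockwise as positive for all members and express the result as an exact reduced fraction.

77/16

Stage 1: N_ring = 24 + 2·18 = 60
Stage 1: 24(ω_s−ω_c) = −60(ω_r−ω_c),  ω_r=0, ω_c=1
Stage 1: ω_s = 1 − (60/24)(0−1) = 7/2
  ⇒ ω_s¹/ω_c¹ = 7/2
Stage 2: N_ring = 18 + 2·15 = 48
Stage 2: 18(ω_s−ω_c) = −48(ω_r−ω_c),  ω_s=0, ω_c=1
Stage 2: ω_r = 1 − (18/48)(0−1) = 11/8
  ⇒ ω_r²/ω_c² = 11/8
Coupling ω_c² = ω_s¹ ⇒ overall = 7/2 × 11/8 = 77/16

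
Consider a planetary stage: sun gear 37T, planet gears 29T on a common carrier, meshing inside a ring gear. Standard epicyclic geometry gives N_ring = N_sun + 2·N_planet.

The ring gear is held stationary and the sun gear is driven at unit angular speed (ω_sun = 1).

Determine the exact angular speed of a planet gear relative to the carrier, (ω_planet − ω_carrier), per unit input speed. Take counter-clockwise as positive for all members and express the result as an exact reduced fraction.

N_ring = 37 + 2·29 = 95
37(ω_s−ω_c) = −95(ω_r−ω_c),  ω_r=0, ω_s=1
37(1−ω_c) = −95(0−ω_c)  ⇒  132ω_c = 37  ⇒  ω_c = 37/132
sun–planet: 37·(1−37/132) = −29·(ω_p−ω_c)  ⇒  ω_p−ω_c = −(37/29)·(95/132) = -3515/3828

-3515/3828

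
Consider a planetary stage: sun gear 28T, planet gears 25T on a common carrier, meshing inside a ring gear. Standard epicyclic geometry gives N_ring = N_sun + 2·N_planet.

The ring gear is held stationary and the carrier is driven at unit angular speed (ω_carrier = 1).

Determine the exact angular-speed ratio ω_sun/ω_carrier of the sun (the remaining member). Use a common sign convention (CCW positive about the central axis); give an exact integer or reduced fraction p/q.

N_ring = 28 + 2·25 = 78
28(ω_s−ω_c) = −78(ω_r−ω_c),  ω_r=0, ω_c=1
ω_s = 1 − (78/28)(0−1) = 53/14
ω_s/ω_c = 53/14

53/14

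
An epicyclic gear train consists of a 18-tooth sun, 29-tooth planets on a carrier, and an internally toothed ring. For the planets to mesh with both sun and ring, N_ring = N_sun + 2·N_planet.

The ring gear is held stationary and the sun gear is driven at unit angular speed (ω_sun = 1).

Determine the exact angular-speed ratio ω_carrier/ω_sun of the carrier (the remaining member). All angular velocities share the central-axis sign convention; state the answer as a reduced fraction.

N_ring = 18 + 2·29 = 76
18(ω_s−ω_c) = −76(ω_r−ω_c),  ω_r=0, ω_s=1
18(1−ω_c) = −76(0−ω_c)  ⇒  94ω_c = 18  ⇒  ω_c = 9/47
ω_c/ω_s = 9/47

9/47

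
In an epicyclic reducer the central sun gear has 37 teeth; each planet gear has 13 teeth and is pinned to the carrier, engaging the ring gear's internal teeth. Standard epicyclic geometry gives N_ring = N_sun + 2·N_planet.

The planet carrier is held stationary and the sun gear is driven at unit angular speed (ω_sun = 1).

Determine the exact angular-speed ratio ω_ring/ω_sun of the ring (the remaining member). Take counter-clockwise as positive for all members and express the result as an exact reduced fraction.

N_ring = 37 + 2·13 = 63
37(ω_s−ω_c) = −63(ω_r−ω_c),  ω_c=0, ω_s=1
ω_r = 0 − (37/63)(1−0) = -37/63
ω_r/ω_s = -37/63

-37/63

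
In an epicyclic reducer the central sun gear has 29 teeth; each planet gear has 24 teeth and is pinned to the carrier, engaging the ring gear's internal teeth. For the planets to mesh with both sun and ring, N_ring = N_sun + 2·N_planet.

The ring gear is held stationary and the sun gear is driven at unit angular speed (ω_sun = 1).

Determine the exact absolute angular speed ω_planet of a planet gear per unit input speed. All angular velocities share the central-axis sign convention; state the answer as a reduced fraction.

-29/48

N_ring = 29 + 2·24 = 77
29(ω_s−ω_c) = −77(ω_r−ω_c),  ω_r=0, ω_s=1
29(1−ω_c) = −77(0−ω_c)  ⇒  106ω_c = 29  ⇒  ω_c = 29/106
sun–planet: 29·(1−29/106) = −24·(ω_p−ω_c)  ⇒  ω_p−ω_c = −(29/24)·(77/106) = -2233/2544
ω_p = 29/106 − 2233/2544 = -29/48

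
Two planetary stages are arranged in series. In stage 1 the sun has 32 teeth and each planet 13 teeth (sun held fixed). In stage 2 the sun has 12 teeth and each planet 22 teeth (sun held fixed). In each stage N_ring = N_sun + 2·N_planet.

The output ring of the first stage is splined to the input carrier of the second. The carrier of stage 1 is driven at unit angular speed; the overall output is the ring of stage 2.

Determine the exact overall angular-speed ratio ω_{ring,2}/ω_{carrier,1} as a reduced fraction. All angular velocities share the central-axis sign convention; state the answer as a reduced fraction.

Stage 1: N_ring = 32 + 2·13 = 58
Stage 1: 32(ω_s−ω_c) = −58(ω_r−ω_c),  ω_s=0, ω_c=1
Stage 1: ω_r = 1 − (32/58)(0−1) = 45/29
  ⇒ ω_r¹/ω_c¹ = 45/29
Stage 2: N_ring = 12 + 2·22 = 56
Stage 2: 12(ω_s−ω_c) = −56(ω_r−ω_c),  ω_s=0, ω_c=1
Stage 2: ω_r = 1 − (12/56)(0−1) = 17/14
  ⇒ ω_r²/ω_c² = 17/14
Coupling ω_c² = ω_r¹ ⇒ overall = 45/29 × 17/14 = 765/406

765/406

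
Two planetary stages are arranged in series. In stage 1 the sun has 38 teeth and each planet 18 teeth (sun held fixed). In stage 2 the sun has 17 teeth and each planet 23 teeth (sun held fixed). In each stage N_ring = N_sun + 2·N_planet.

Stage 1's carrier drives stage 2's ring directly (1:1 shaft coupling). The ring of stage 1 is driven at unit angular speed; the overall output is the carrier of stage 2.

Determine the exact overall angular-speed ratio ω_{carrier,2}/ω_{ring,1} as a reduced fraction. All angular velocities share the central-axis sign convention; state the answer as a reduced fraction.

333/640

Stage 1: N_ring = 38 + 2·18 = 74
Stage 1: 38(ω_s−ω_c) = −74(ω_r−ω_c),  ω_s=0, ω_r=1
Stage 1: 38(0−ω_c) = −74(1−ω_c)  ⇒  112ω_c = 74  ⇒  ω_c = 37/56
  ⇒ ω_c¹/ω_r¹ = 37/56
Stage 2: N_ring = 17 + 2·23 = 63
Stage 2: 17(ω_s−ω_c) = −63(ω_r−ω_c),  ω_s=0, ω_r=1
Stage 2: 17(0−ω_c) = −63(1−ω_c)  ⇒  80ω_c = 63  ⇒  ω_c = 63/80
  ⇒ ω_c²/ω_r² = 63/80
Coupling ω_r² = ω_c¹ ⇒ overall = 37/56 × 63/80 = 333/640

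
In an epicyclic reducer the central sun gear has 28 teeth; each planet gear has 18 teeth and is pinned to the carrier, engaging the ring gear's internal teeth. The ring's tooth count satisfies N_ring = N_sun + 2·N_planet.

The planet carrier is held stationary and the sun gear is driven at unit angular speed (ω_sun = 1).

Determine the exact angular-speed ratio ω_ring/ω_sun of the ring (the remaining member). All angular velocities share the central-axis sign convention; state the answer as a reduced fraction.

N_ring = 28 + 2·18 = 64
28(ω_s−ω_c) = −64(ω_r−ω_c),  ω_c=0, ω_s=1
ω_r = 0 − (28/64)(1−0) = -7/16
ω_r/ω_s = -7/16

-7/16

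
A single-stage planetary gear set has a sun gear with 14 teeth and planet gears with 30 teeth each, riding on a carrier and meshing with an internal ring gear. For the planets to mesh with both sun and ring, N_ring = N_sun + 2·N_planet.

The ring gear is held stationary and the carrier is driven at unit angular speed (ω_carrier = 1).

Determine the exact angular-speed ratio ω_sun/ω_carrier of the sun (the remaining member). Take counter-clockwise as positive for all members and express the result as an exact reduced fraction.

N_ring = 14 + 2·30 = 74
14(ω_s−ω_c) = −74(ω_r−ω_c),  ω_r=0, ω_c=1
ω_s = 1 − (74/14)(0−1) = 44/7
ω_s/ω_c = 44/7

44/7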